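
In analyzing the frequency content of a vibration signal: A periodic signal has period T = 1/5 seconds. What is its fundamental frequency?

The fundamental frequency is the reciprocal of the period.
f = 1/T = 1/(1/5) = 5 Hz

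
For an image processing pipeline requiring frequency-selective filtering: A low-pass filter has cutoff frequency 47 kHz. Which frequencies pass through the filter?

A low-pass filter passes all frequencies below the cutoff frequency 47 kHz and attenuates higher frequencies.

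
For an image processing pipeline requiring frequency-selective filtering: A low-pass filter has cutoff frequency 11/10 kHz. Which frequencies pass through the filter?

A low-pass filter passes all frequencies below the cutoff frequency 11/10 kHz and attenuates higher frequencies.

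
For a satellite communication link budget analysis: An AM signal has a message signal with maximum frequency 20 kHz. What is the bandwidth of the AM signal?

In AM (double-sideband), the bandwidth is twice the message frequency.
BW = 2 * f_m = 2 * 20 kHz = 40 kHz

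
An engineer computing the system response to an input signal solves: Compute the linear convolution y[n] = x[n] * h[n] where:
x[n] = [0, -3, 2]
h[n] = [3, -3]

y[n] = sum_k x[k]*h[n-k]. Output length = len(x) + len(h) - 1 = 3 + 2 - 1 = 4.
y[0] = 0*3 = 0
y[1] = -3*3 + 0*-3 = -9
y[2] = 2*3 + -3*-3 = 15
y[3] = 2*-3 = -6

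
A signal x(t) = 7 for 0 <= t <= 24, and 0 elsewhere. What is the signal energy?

Energy = integral of |x(t)|^2 dt over the signal duration
= 7^2 * 24 = 49 * 24 = 1176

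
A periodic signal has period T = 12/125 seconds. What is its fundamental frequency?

The fundamental frequency is the reciprocal of the period.
f = 1/T = 1/(12/125) = 125/12 Hz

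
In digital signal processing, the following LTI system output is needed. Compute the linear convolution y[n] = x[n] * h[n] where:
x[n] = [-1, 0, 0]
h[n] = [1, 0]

y[n] = sum_k x[k]*h[n-k]. Output length = len(x) + len(h) - 1 = 3 + 2 - 1 = 4.
y[0] = -1*1 = -1
y[1] = 0*1 + -1*0 = 0
y[2] = 0*1 + 0*0 = 0
y[3] = 0*0 = 0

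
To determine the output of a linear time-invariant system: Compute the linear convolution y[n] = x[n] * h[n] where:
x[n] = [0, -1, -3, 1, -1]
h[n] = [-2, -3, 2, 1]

y[n] = sum_k x[k]*h[n-k]. Output length = len(x) + len(h) - 1 = 5 + 4 - 1 = 8.
y[0] = 0*-2 = 0
y[1] = -1*-2 + 0*-3 = 2
y[2] = -3*-2 + -1*-3 + 0*2 = 9
y[3] = 1*-2 + -3*-3 + -1*2 + 0*1 = 5
y[4] = -1*-2 + 1*-3 + -3*2 + -1*1 = -8
y[5] = -1*-3 + 1*2 + -3*1 = 2
y[6] = -1*2 + 1*1 = -1
y[7] = -1*1 = -1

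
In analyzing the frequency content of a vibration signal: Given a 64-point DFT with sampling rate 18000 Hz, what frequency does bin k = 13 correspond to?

The frequency of DFT bin k is: f_k = k * f_s / N
f_13 = 13 * 18000 / 64 = 14625/4 Hz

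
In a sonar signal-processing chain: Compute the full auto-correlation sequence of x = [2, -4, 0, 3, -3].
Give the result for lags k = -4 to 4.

r_xx[k] = sum_m x[m]*x[m+k], indexed from 0, for k = -4 to 4:
  r_xx[-4] = x[4]*x[0] = -6
  r_xx[-3] = x[3]*x[0] + x[4]*x[1] = 18
  r_xx[-2] = x[2]*x[0] + x[3]*x[1] + x[4]*x[2] = -12
  r_xx[-1] = x[1]*x[0] + x[2]*x[1] + x[3]*x[2] + x[4]*x[3] = -17
  r_xx[0] = x[0]*x[0] + x[1]*x[1] + x[2]*x[2] + x[3]*x[3] + x[4]*x[4] = 38
  r_xx[1] = x[0]*x[1] + x[1]*x[2] + x[2]*x[3] + x[3]*x[4] = -17
  r_xx[2] = x[0]*x[2] + x[1]*x[3] + x[2]*x[4] = -12
  r_xx[3] = x[0]*x[3] + x[1]*x[4] = 18
  r_xx[4] = x[0]*x[4] = -6
r_xx = [-6, 18, -12, -17, 38, -17, -12, 18, -6]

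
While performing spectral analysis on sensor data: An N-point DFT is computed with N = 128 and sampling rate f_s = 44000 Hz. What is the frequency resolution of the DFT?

DFT frequency resolution = f_s / N
= 44000 / 128 = 1375/4 Hz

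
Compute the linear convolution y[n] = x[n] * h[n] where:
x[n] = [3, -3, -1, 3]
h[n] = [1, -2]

y[n] = sum_k x[k]*h[n-k]. Output length = len(x) + len(h) - 1 = 4 + 2 - 1 = 5.
y[0] = 3*1 = 3
y[1] = -3*1 + 3*-2 = -9
y[2] = -1*1 + -3*-2 = 5
y[3] = 3*1 + -1*-2 = 5
y[4] = 3*-2 = -6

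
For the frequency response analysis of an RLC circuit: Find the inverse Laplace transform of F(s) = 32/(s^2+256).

Standard pair: w/(s^2+w^2) <-> sin(wt)*u(t)
Recognize w^2 = 256, so w = 16; numerator 32 = 2*16.
f(t) = 2*sin(16t)*u(t)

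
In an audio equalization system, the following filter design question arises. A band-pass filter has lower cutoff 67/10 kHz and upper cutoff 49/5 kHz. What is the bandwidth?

Bandwidth = f_high - f_low
= 49/5 kHz - 67/10 kHz = 31/10 kHz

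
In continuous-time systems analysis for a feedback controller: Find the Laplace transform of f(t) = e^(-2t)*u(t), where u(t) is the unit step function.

Standard Laplace transform pair:
e^(-at)*u(t) <-> 1/(s+a)
With a = 2: L{e^(-2t)*u(t)} = 1/(s+2), ROC: Re(s) > -2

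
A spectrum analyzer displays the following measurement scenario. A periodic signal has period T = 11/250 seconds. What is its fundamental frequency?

The fundamental frequency is the reciprocal of the period.
f = 1/T = 1/(11/250) = 250/11 Hz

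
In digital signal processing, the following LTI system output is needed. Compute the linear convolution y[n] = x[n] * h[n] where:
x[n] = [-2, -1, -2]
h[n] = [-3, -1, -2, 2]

y[n] = sum_k x[k]*h[n-k]. Output length = len(x) + len(h) - 1 = 3 + 4 - 1 = 6.
y[0] = -2*-3 = 6
y[1] = -1*-3 + -2*-1 = 5
y[2] = -2*-3 + -1*-1 + -2*-2 = 11
y[3] = -2*-1 + -1*-2 + -2*2 = 0
y[4] = -2*-2 + -1*2 = 2
y[5] = -2*2 = -4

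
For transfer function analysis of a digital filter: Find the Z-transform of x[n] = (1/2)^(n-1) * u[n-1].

Time-shifting property: if X(z) = Z{x[n]}, then Z{x[n-d]} = z^(-d) * X(z)
X(z) = z/(z - 1/2) for x[n] = (1/2)^n * u[n]
Z{x[n-1]} = z^(-1) * z/(z - 1/2) = 1/(z - 1/2)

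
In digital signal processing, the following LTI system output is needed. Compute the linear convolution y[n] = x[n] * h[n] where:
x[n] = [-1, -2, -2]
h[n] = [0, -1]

y[n] = sum_k x[k]*h[n-k]. Output length = len(x) + len(h) - 1 = 3 + 2 - 1 = 4.
y[0] = -1*0 = 0
y[1] = -2*0 + -1*-1 = 1
y[2] = -2*0 + -2*-1 = 2
y[3] = -2*-1 = 2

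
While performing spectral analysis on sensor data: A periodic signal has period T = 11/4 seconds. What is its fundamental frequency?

The fundamental frequency is the reciprocal of the period.
f = 1/T = 1/(11/4) = 4/11 Hz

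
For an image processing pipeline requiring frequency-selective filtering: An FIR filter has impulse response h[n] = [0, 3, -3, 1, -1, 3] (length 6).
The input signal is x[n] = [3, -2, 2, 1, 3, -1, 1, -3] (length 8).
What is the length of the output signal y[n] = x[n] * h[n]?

For linear convolution, the output length is:
len(y) = len(x) + len(h) - 1 = 8 + 6 - 1 = 13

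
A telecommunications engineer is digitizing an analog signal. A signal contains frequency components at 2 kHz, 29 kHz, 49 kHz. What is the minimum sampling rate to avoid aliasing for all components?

The highest frequency component is f_max = 49 kHz.
Nyquist rate = 2 * f_max = 2 * 49 kHz = 98 kHz.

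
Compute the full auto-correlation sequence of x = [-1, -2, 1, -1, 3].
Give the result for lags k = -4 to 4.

r_xx[k] = sum_m x[m]*x[m+k], indexed from 0, for k = -4 to 4:
  r_xx[-4] = x[4]*x[0] = -3
  r_xx[-3] = x[3]*x[0] + x[4]*x[1] = -5
  r_xx[-2] = x[2]*x[0] + x[3]*x[1] + x[4]*x[2] = 4
  r_xx[-1] = x[1]*x[0] + x[2]*x[1] + x[3]*x[2] + x[4]*x[3] = -4
  r_xx[0] = x[0]*x[0] + x[1]*x[1] + x[2]*x[2] + x[3]*x[3] + x[4]*x[4] = 16
  r_xx[1] = x[0]*x[1] + x[1]*x[2] + x[2]*x[3] + x[3]*x[4] = -4
  r_xx[2] = x[0]*x[2] + x[1]*x[3] + x[2]*x[4] = 4
  r_xx[3] = x[0]*x[3] + x[1]*x[4] = -5
  r_xx[4] = x[0]*x[4] = -3
r_xx = [-3, -5, 4, -4, 16, -4, 4, -5, -3]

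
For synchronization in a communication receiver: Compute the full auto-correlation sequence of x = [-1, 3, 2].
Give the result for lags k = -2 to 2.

r_xx[k] = sum_m x[m]*x[m+k], indexed from 0, for k = -2 to 2:
  r_xx[-2] = x[2]*x[0] = -2
  r_xx[-1] = x[1]*x[0] + x[2]*x[1] = 3
  r_xx[0] = x[0]*x[0] + x[1]*x[1] + x[2]*x[2] = 14
  r_xx[1] = x[0]*x[1] + x[1]*x[2] = 3
  r_xx[2] = x[0]*x[2] = -2
r_xx = [-2, 3, 14, 3, -2]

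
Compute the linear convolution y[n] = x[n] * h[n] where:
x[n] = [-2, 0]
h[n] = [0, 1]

y[n] = sum_k x[k]*h[n-k]. Output length = len(x) + len(h) - 1 = 2 + 2 - 1 = 3.
y[0] = -2*0 = 0
y[1] = 0*0 + -2*1 = -2
y[2] = 0*1 = 0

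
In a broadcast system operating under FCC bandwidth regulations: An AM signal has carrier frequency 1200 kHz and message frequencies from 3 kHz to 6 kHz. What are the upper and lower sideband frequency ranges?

Upper sideband (USB) = fc + [fm_low, fm_high] = 1200 + [3, 6] = [1203, 1206] kHz
Lower sideband (LSB) = fc - [fm_high, fm_low] = 1200 - [6, 3] = [1194, 1197] kHz
Total occupied spectrum: 1194 kHz to 1206 kHz (plus carrier at 1200 kHz)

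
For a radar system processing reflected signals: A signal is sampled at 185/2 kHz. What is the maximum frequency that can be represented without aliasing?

The maximum frequency that can be represented without aliasing
is the Nyquist frequency: f_max = f_s / 2 = 185/2 kHz / 2 = 185/4 kHz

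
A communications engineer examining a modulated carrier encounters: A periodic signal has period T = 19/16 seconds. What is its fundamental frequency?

The fundamental frequency is the reciprocal of the period.
f = 1/T = 1/(19/16) = 16/19 Hz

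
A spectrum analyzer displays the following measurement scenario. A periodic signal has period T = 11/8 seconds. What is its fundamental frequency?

The fundamental frequency is the reciprocal of the period.
f = 1/T = 1/(11/8) = 8/11 Hz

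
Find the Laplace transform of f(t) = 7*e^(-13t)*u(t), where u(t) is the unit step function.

Standard Laplace transform pair:
e^(-at)*u(t) <-> 1/(s+a)
With a = 13: L{7*e^(-13t)*u(t)} = 7/(s+13), ROC: Re(s) > -13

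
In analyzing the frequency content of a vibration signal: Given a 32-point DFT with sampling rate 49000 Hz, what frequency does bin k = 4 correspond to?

The frequency of DFT bin k is: f_k = k * f_s / N
f_4 = 4 * 49000 / 32 = 6125 Hz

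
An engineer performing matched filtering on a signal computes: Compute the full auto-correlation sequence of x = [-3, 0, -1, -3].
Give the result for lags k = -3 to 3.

r_xx[k] = sum_m x[m]*x[m+k], indexed from 0, for k = -3 to 3:
  r_xx[-3] = x[3]*x[0] = 9
  r_xx[-2] = x[2]*x[0] + x[3]*x[1] = 3
  r_xx[-1] = x[1]*x[0] + x[2]*x[1] + x[3]*x[2] = 3
  r_xx[0] = x[0]*x[0] + x[1]*x[1] + x[2]*x[2] + x[3]*x[3] = 19
  r_xx[1] = x[0]*x[1] + x[1]*x[2] + x[2]*x[3] = 3
  r_xx[2] = x[0]*x[2] + x[1]*x[3] = 3
  r_xx[3] = x[0]*x[3] = 9
r_xx = [9, 3, 3, 19, 3, 3, 9]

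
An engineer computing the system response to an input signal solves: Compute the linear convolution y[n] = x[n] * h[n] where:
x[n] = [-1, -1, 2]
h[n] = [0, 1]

y[n] = sum_k x[k]*h[n-k]. Output length = len(x) + len(h) - 1 = 3 + 2 - 1 = 4.
y[0] = -1*0 = 0
y[1] = -1*0 + -1*1 = -1
y[2] = 2*0 + -1*1 = -1
y[3] = 2*1 = 2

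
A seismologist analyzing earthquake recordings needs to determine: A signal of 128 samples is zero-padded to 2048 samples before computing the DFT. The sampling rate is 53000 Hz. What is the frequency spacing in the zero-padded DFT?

Original DFT: N = 128, resolution = f_s/N = 53000/128 = 6625/16 Hz
Zero-padded DFT: N = 2048, resolution = f_s/N = 53000/2048 = 6625/256 Hz
Zero-padding interpolates the spectrum (finer frequency grid)
but does NOT improve the true spectral resolution (ability to resolve close frequencies).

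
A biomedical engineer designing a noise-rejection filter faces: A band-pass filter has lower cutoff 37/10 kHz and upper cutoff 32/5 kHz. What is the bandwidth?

Bandwidth = f_high - f_low
= 32/5 kHz - 37/10 kHz = 27/10 kHz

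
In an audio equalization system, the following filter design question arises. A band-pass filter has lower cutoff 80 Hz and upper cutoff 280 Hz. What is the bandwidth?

Bandwidth = f_high - f_low
= 280 Hz - 80 Hz = 200 Hz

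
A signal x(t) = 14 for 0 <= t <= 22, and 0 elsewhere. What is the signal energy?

Energy = integral of |x(t)|^2 dt over the signal duration
= 14^2 * 22 = 196 * 22 = 4312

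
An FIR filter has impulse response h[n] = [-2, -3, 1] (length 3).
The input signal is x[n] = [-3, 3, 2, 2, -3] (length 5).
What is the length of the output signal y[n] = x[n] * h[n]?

For linear convolution, the output length is:
len(y) = len(x) + len(h) - 1 = 5 + 3 - 1 = 7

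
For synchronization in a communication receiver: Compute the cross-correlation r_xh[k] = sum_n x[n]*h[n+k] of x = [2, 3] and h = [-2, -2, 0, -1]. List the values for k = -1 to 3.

Both sequences indexed from 0 and zero outside their support.
Lags with overlap: k = -1 to 3.
  r_xh[-1] = x[1]*h[0] = -6
  r_xh[0] = x[0]*h[0] + x[1]*h[1] = -10
  r_xh[1] = x[0]*h[1] + x[1]*h[2] = -4
  r_xh[2] = x[0]*h[2] + x[1]*h[3] = -3
  r_xh[3] = x[0]*h[3] = -2
r_xh = [-6, -10, -4, -3, -2] (for k = -1, ..., 3)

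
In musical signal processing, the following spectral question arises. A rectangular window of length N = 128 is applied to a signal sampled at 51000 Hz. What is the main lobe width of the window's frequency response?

For a rectangular window of length N,
the main lobe width in frequency is 2*f_s/N.
= 2*51000/128 = 6375/8 Hz
This determines the minimum frequency separation for resolving two sinusoids.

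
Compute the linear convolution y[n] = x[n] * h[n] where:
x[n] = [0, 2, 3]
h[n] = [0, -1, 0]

y[n] = sum_k x[k]*h[n-k]. Output length = len(x) + len(h) - 1 = 3 + 3 - 1 = 5.
y[0] = 0*0 = 0
y[1] = 2*0 + 0*-1 = 0
y[2] = 3*0 + 2*-1 + 0*0 = -2
y[3] = 3*-1 + 2*0 = -3
y[4] = 3*0 = 0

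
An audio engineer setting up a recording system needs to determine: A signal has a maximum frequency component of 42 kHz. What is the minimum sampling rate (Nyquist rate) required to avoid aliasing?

By the Nyquist-Shannon sampling theorem,
the minimum sampling rate (Nyquist rate) must be at least 2 * f_max.
Nyquist rate = 2 * 42 kHz = 84 kHz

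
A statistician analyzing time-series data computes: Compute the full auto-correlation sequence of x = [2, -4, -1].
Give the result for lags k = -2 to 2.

r_xx[k] = sum_m x[m]*x[m+k], indexed from 0, for k = -2 to 2:
  r_xx[-2] = x[2]*x[0] = -2
  r_xx[-1] = x[1]*x[0] + x[2]*x[1] = -4
  r_xx[0] = x[0]*x[0] + x[1]*x[1] + x[2]*x[2] = 21
  r_xx[1] = x[0]*x[1] + x[1]*x[2] = -4
  r_xx[2] = x[0]*x[2] = -2
r_xx = [-2, -4, 21, -4, -2]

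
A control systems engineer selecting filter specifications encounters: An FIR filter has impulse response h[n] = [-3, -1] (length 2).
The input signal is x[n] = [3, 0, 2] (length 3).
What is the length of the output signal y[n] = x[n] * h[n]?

For linear convolution, the output length is:
len(y) = len(x) + len(h) - 1 = 3 + 2 - 1 = 4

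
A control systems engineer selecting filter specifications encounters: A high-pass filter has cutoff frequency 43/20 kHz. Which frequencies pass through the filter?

A high-pass filter passes all frequencies above the cutoff frequency 43/20 kHz and attenuates lower frequencies.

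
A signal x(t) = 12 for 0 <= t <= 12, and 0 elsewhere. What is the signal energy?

Energy = integral of |x(t)|^2 dt over the signal duration
= 12^2 * 12 = 144 * 12 = 1728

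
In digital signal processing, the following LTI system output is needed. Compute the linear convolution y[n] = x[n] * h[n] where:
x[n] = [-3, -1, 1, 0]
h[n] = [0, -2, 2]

y[n] = sum_k x[k]*h[n-k]. Output length = len(x) + len(h) - 1 = 4 + 3 - 1 = 6.
y[0] = -3*0 = 0
y[1] = -1*0 + -3*-2 = 6
y[2] = 1*0 + -1*-2 + -3*2 = -4
y[3] = 0*0 + 1*-2 + -1*2 = -4
y[4] = 0*-2 + 1*2 = 2
y[5] = 0*2 = 0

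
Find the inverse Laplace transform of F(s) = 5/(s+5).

Standard pair: k/(s+a) <-> k*e^(-at)*u(t)
With k=5, a=5: f(t) = 5*e^(-5t)*u(t)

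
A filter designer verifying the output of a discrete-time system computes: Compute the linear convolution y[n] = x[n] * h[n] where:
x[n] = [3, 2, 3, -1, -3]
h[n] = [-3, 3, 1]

y[n] = sum_k x[k]*h[n-k]. Output length = len(x) + len(h) - 1 = 5 + 3 - 1 = 7.
y[0] = 3*-3 = -9
y[1] = 2*-3 + 3*3 = 3
y[2] = 3*-3 + 2*3 + 3*1 = 0
y[3] = -1*-3 + 3*3 + 2*1 = 14
y[4] = -3*-3 + -1*3 + 3*1 = 9
y[5] = -3*3 + -1*1 = -10
y[6] = -3*1 = -3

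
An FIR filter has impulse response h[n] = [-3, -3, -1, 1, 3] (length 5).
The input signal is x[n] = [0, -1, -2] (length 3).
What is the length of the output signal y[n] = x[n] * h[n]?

For linear convolution, the output length is:
len(y) = len(x) + len(h) - 1 = 3 + 5 - 1 = 7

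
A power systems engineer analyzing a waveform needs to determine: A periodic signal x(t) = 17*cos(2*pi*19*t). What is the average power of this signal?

Average power of A*cos(wt) is A^2/2.
P = 17^2 / 2 = 289/2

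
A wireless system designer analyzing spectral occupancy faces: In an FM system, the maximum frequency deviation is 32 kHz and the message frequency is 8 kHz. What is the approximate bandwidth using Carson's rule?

Carson's rule: BW = 2*(delta_f + f_m)
= 2*(32 + 8) kHz = 80 kHz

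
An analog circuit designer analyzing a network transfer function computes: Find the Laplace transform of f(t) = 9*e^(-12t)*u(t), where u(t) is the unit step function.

Standard Laplace transform pair:
e^(-at)*u(t) <-> 1/(s+a)
With a = 12: L{9*e^(-12t)*u(t)} = 9/(s+12), ROC: Re(s) > -12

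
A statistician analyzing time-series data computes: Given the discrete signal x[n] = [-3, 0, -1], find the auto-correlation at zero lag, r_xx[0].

The auto-correlation at zero lag r_xx[0] equals the signal energy.
r_xx[0] = sum of x[n]^2 = (-3)^2 + 0^2 + (-1)^2
= 9 + 0 + 1 = 10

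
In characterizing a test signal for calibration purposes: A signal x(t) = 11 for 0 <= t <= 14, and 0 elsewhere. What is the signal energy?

Energy = integral of |x(t)|^2 dt over the signal duration
= 11^2 * 14 = 121 * 14 = 1694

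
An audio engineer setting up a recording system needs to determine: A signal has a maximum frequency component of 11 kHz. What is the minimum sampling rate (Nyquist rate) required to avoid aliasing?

By the Nyquist-Shannon sampling theorem,
the minimum sampling rate (Nyquist rate) must be at least 2 * f_max.
Nyquist rate = 2 * 11 kHz = 22 kHz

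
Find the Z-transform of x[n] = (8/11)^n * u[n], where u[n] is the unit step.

The Z-transform of a^n * u[n] is z/(z-a) for |z| > |a|.
Here a = 8/11, so X(z) = z/(z - (8/11)) = 11z/(11z - 8)
ROC: |z| > 8/11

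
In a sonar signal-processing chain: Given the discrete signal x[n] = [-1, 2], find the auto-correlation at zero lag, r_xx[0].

The auto-correlation at zero lag r_xx[0] equals the signal energy.
r_xx[0] = sum of x[n]^2 = (-1)^2 + 2^2
= 1 + 4 = 5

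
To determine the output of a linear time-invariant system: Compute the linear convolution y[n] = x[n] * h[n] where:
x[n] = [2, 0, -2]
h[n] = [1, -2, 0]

y[n] = sum_k x[k]*h[n-k]. Output length = len(x) + len(h) - 1 = 3 + 3 - 1 = 5.
y[0] = 2*1 = 2
y[1] = 0*1 + 2*-2 = -4
y[2] = -2*1 + 0*-2 + 2*0 = -2
y[3] = -2*-2 + 0*0 = 4
y[4] = -2*0 = 0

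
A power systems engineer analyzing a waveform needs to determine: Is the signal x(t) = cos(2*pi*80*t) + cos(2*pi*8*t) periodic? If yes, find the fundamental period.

f1 = 80 Hz, f2 = 8 Hz
Period T1 = 1/80, T2 = 1/8
Ratio T1/T2 = 8/80, which is rational.
The signal is periodic with fundamental period T = 1/GCD(80,8) = 1/8 s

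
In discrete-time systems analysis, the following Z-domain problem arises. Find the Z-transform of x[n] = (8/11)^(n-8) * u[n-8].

Time-shifting property: if X(z) = Z{x[n]}, then Z{x[n-d]} = z^(-d) * X(z)
X(z) = z/(z - 8/11) for x[n] = (8/11)^n * u[n]
Z{x[n-8]} = z^(-8) * z/(z - 8/11) = z^(-7)/(z - 8/11)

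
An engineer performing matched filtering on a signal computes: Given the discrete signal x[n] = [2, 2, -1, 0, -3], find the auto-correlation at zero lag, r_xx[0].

The auto-correlation at zero lag r_xx[0] equals the signal energy.
r_xx[0] = sum of x[n]^2 = 2^2 + 2^2 + (-1)^2 + 0^2 + (-3)^2
= 4 + 4 + 1 + 0 + 9 = 18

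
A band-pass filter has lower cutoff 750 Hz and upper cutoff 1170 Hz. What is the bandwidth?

Bandwidth = f_high - f_low
= 1170 Hz - 750 Hz = 420 Hz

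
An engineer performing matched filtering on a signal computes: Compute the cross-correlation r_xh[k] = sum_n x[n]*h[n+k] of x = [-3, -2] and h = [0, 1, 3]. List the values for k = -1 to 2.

Both sequences indexed from 0 and zero outside their support.
Lags with overlap: k = -1 to 2.
  r_xh[-1] = x[1]*h[0] = 0
  r_xh[0] = x[0]*h[0] + x[1]*h[1] = -2
  r_xh[1] = x[0]*h[1] + x[1]*h[2] = -9
  r_xh[2] = x[0]*h[2] = -9
r_xh = [0, -2, -9, -9] (for k = -1, ..., 2)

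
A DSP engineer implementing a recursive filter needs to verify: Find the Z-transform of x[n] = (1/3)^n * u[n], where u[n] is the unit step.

The Z-transform of a^n * u[n] is z/(z-a) for |z| > |a|.
Here a = 1/3, so X(z) = z/(z - (1/3)) = 3z/(3z - 1)
ROC: |z| > 1/3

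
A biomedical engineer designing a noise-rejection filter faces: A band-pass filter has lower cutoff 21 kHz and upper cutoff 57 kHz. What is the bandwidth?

Bandwidth = f_high - f_low
= 57 kHz - 21 kHz = 36 kHz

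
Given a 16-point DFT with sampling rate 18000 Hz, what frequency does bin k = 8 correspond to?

The frequency of DFT bin k is: f_k = k * f_s / N
f_8 = 8 * 18000 / 16 = 9000 Hz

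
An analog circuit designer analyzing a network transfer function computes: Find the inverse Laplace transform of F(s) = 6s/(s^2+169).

Standard pair: s/(s^2+w^2) <-> cos(wt)*u(t)
With k=6, w=13: f(t) = 6*cos(13t)*u(t)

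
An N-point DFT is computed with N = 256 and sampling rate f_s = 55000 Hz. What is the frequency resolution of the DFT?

DFT frequency resolution = f_s / N
= 55000 / 256 = 6875/32 Hz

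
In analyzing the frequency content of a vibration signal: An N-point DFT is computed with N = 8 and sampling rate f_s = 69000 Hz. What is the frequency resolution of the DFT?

DFT frequency resolution = f_s / N
= 69000 / 8 = 8625 Hz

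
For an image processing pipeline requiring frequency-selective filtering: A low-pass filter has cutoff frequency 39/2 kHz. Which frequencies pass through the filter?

A low-pass filter passes all frequencies below the cutoff frequency 39/2 kHz and attenuates higher frequencies.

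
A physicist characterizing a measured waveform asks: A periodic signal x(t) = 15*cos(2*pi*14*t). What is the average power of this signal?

Average power of A*cos(wt) is A^2/2.
P = 15^2 / 2 = 225/2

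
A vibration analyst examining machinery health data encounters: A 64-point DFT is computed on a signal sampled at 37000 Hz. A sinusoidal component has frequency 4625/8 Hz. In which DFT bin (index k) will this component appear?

DFT frequency resolution = f_s/N = 37000/64 = 4625/8 Hz
Bin index k = f_signal / resolution = 4625/8 / 4625/8 = 1
The signal frequency 4625/8 Hz falls in DFT bin k = 1.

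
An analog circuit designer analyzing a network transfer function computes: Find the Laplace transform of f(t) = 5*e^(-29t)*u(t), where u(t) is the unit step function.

Standard Laplace transform pair:
e^(-at)*u(t) <-> 1/(s+a)
With a = 29: L{5*e^(-29t)*u(t)} = 5/(s+29), ROC: Re(s) > -29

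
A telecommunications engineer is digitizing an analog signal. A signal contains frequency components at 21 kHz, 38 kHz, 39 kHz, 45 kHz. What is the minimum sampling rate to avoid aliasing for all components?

The highest frequency component is f_max = 45 kHz.
Nyquist rate = 2 * f_max = 2 * 45 kHz = 90 kHz.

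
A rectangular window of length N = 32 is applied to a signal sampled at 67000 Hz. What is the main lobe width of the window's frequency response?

For a rectangular window of length N,
the main lobe width in frequency is 2*f_s/N.
= 2*67000/32 = 8375/2 Hz
This determines the minimum frequency separation for resolving two sinusoids.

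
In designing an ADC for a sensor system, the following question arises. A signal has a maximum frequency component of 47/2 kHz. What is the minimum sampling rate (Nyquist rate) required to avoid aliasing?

By the Nyquist-Shannon sampling theorem,
the minimum sampling rate (Nyquist rate) must be at least 2 * f_max.
Nyquist rate = 2 * 47/2 kHz = 47 kHz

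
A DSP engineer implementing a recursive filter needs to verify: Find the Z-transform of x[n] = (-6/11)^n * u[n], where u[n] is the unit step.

The Z-transform of a^n * u[n] is z/(z-a) for |z| > |a|.
Here a = -6/11, so X(z) = z/(z - (-6/11)) = 11z/(11z + 6)
ROC: |z| > 6/11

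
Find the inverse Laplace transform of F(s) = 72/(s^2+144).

Standard pair: w/(s^2+w^2) <-> sin(wt)*u(t)
Recognize w^2 = 144, so w = 12; numerator 72 = 6*12.
f(t) = 6*sin(12t)*u(t)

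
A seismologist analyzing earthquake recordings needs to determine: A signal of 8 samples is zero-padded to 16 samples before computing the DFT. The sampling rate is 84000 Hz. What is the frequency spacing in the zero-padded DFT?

Original DFT: N = 8, resolution = f_s/N = 84000/8 = 10500 Hz
Zero-padded DFT: N = 16, resolution = f_s/N = 84000/16 = 5250 Hz
Zero-padding interpolates the spectrum (finer frequency grid)
but does NOT improve the true spectral resolution (ability to resolve close frequencies).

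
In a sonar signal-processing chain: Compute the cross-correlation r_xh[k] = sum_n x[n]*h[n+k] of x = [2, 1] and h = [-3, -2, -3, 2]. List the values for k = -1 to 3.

Both sequences indexed from 0 and zero outside their support.
Lags with overlap: k = -1 to 3.
  r_xh[-1] = x[1]*h[0] = -3
  r_xh[0] = x[0]*h[0] + x[1]*h[1] = -8
  r_xh[1] = x[0]*h[1] + x[1]*h[2] = -7
  r_xh[2] = x[0]*h[2] + x[1]*h[3] = -4
  r_xh[3] = x[0]*h[3] = 4
r_xh = [-3, -8, -7, -4, 4] (for k = -1, ..., 3)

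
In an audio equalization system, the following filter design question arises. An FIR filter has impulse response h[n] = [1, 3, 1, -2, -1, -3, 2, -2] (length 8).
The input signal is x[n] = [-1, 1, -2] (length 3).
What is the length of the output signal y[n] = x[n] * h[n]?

For linear convolution, the output length is:
len(y) = len(x) + len(h) - 1 = 3 + 8 - 1 = 10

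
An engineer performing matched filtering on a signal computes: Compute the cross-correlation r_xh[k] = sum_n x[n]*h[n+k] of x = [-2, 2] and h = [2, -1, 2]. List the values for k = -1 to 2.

Both sequences indexed from 0 and zero outside their support.
Lags with overlap: k = -1 to 2.
  r_xh[-1] = x[1]*h[0] = 4
  r_xh[0] = x[0]*h[0] + x[1]*h[1] = -6
  r_xh[1] = x[0]*h[1] + x[1]*h[2] = 6
  r_xh[2] = x[0]*h[2] = -4
r_xh = [4, -6, 6, -4] (for k = -1, ..., 2)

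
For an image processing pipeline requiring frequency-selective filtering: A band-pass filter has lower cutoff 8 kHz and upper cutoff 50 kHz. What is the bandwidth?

Bandwidth = f_high - f_low
= 50 kHz - 8 kHz = 42 kHz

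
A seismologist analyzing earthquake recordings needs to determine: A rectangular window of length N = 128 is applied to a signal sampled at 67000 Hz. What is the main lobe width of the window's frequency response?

For a rectangular window of length N,
the main lobe width in frequency is 2*f_s/N.
= 2*67000/128 = 8375/8 Hz
This determines the minimum frequency separation for resolving two sinusoids.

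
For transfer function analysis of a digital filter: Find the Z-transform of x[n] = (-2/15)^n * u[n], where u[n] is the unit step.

The Z-transform of a^n * u[n] is z/(z-a) for |z| > |a|.
Here a = -2/15, so X(z) = z/(z - (-2/15)) = 15z/(15z + 2)
ROC: |z| > 2/15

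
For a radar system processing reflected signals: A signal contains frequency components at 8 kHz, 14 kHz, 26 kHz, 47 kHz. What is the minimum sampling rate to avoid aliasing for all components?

The highest frequency component is f_max = 47 kHz.
Nyquist rate = 2 * f_max = 2 * 47 kHz = 94 kHz.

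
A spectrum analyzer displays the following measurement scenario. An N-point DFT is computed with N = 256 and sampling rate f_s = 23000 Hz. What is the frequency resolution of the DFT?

DFT frequency resolution = f_s / N
= 23000 / 256 = 2875/32 Hz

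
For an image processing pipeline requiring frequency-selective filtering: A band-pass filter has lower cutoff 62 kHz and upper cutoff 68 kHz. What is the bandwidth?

Bandwidth = f_high - f_low
= 68 kHz - 62 kHz = 6 kHz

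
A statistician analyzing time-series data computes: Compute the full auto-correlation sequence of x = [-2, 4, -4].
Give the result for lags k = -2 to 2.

r_xx[k] = sum_m x[m]*x[m+k], indexed from 0, for k = -2 to 2:
  r_xx[-2] = x[2]*x[0] = 8
  r_xx[-1] = x[1]*x[0] + x[2]*x[1] = -24
  r_xx[0] = x[0]*x[0] + x[1]*x[1] + x[2]*x[2] = 36
  r_xx[1] = x[0]*x[1] + x[1]*x[2] = -24
  r_xx[2] = x[0]*x[2] = 8
r_xx = [8, -24, 36, -24, 8]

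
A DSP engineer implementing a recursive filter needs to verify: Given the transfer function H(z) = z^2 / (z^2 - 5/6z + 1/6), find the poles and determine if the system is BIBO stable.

Poles are roots of the denominator: z^2 - 5/6z + 1/6 = 0.
Quadratic formula: z = [-(-5/6) +/- sqrt((-5/6)^2 - 4*(1/6))] / 2
Discriminant = 25/36 - 2/3 = 1/36; sqrt = 1/6.
z = (5/6 +/- 1/6) / 2 => z = 1/2 or z = 1/3.
|p1| = 1/3, |p2| = 1/2.
For BIBO stability, all poles must lie inside the unit circle (|p| < 1).
System is STABLE since both |p| < 1.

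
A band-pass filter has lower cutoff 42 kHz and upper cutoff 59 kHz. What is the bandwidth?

Bandwidth = f_high - f_low
= 59 kHz - 42 kHz = 17 kHz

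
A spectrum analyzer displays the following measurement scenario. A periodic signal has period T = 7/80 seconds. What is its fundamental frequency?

The fundamental frequency is the reciprocal of the period.
f = 1/T = 1/(7/80) = 80/7 Hz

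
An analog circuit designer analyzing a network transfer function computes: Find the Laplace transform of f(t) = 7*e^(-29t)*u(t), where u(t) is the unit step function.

Standard Laplace transform pair:
e^(-at)*u(t) <-> 1/(s+a)
With a = 29: L{7*e^(-29t)*u(t)} = 7/(s+29), ROC: Re(s) > -29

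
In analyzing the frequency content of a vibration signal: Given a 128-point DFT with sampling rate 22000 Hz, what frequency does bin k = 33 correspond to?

The frequency of DFT bin k is: f_k = k * f_s / N
f_33 = 33 * 22000 / 128 = 45375/8 Hz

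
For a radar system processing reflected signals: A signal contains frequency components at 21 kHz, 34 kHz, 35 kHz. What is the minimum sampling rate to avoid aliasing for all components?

The highest frequency component is f_max = 35 kHz.
Nyquist rate = 2 * f_max = 2 * 35 kHz = 70 kHz.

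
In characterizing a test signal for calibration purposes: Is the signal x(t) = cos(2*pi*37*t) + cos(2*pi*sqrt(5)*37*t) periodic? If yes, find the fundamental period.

f1 = 37 Hz, f2 = 37*sqrt(5) Hz
Ratio f2/f1 = sqrt(5), which is irrational.
Since the frequency ratio is irrational, no common period exists.
The signal is not periodic.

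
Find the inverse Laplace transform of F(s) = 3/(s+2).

Standard pair: k/(s+a) <-> k*e^(-at)*u(t)
With k=3, a=2: f(t) = 3*e^(-2t)*u(t)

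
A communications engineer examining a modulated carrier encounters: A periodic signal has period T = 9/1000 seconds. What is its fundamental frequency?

The fundamental frequency is the reciprocal of the period.
f = 1/T = 1/(9/1000) = 1000/9 Hz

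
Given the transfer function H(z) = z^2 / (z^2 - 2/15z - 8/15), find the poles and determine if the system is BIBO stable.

Poles are roots of the denominator: z^2 - 2/15z - 8/15 = 0.
Quadratic formula: z = [-(-2/15) +/- sqrt((-2/15)^2 - 4*(-8/15))] / 2
Discriminant = 4/225 + 32/15 = 484/225; sqrt = 22/15.
z = (2/15 +/- 22/15) / 2 => z = 4/5 or z = -2/3.
|p1| = 2/3, |p2| = 4/5.
For BIBO stability, all poles must lie inside the unit circle (|p| < 1).
System is STABLE since both |p| < 1.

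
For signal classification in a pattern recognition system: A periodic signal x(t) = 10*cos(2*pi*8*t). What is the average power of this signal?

Average power of A*cos(wt) is A^2/2.
P = 10^2 / 2 = 100/2 = 50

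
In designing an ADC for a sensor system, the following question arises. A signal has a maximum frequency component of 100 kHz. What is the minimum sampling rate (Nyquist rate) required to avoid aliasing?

By the Nyquist-Shannon sampling theorem,
the minimum sampling rate (Nyquist rate) must be at least 2 * f_max.
Nyquist rate = 2 * 100 kHz = 200 kHz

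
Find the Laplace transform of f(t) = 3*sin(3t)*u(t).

Standard pair: sin(wt)*u(t) <-> w/(s^2+w^2)
With w = 3: L{3*sin(3t)*u(t)} = 9/(s^2+9)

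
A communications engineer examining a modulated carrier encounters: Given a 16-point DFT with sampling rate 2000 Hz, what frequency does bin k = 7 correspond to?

The frequency of DFT bin k is: f_k = k * f_s / N
f_7 = 7 * 2000 / 16 = 875 Hz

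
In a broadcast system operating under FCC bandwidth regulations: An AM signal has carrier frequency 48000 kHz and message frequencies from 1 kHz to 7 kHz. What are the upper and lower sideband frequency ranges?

Upper sideband (USB) = fc + [fm_low, fm_high] = 48000 + [1, 7] = [48001, 48007] kHz
Lower sideband (LSB) = fc - [fm_high, fm_low] = 48000 - [7, 1] = [47993, 47999] kHz
Total occupied spectrum: 47993 kHz to 48007 kHz (plus carrier at 48000 kHz)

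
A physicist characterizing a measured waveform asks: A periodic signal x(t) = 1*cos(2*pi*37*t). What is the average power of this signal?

Average power of A*cos(wt) is A^2/2.
P = 1^2 / 2 = 1/2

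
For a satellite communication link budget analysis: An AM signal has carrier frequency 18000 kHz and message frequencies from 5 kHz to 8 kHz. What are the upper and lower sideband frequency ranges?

Upper sideband (USB) = fc + [fm_low, fm_high] = 18000 + [5, 8] = [18005, 18008] kHz
Lower sideband (LSB) = fc - [fm_high, fm_low] = 18000 - [8, 5] = [17992, 17995] kHz
Total occupied spectrum: 17992 kHz to 18008 kHz (plus carrier at 18000 kHz)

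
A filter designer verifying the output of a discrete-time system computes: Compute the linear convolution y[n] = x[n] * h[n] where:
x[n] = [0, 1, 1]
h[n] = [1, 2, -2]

y[n] = sum_k x[k]*h[n-k]. Output length = len(x) + len(h) - 1 = 3 + 3 - 1 = 5.
y[0] = 0*1 = 0
y[1] = 1*1 + 0*2 = 1
y[2] = 1*1 + 1*2 + 0*-2 = 3
y[3] = 1*2 + 1*-2 = 0
y[4] = 1*-2 = -2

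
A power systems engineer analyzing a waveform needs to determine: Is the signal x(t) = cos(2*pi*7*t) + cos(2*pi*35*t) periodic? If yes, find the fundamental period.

f1 = 7 Hz, f2 = 35 Hz
Period T1 = 1/7, T2 = 1/35
Ratio T1/T2 = 35/7, which is rational.
The signal is periodic with fundamental period T = 1/GCD(7,35) = 1/7 s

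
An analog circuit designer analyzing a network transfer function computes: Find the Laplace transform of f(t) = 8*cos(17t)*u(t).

Standard pair: cos(wt)*u(t) <-> s/(s^2+w^2)
With w = 17: L{8*cos(17t)*u(t)} = 8s/(s^2+289)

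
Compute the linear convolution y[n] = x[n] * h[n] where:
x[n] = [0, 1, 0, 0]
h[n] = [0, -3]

y[n] = sum_k x[k]*h[n-k]. Output length = len(x) + len(h) - 1 = 4 + 2 - 1 = 5.
y[0] = 0*0 = 0
y[1] = 1*0 + 0*-3 = 0
y[2] = 0*0 + 1*-3 = -3
y[3] = 0*0 + 0*-3 = 0
y[4] = 0*-3 = 0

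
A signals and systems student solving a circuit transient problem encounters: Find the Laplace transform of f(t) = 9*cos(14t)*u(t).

Standard pair: cos(wt)*u(t) <-> s/(s^2+w^2)
With w = 14: L{9*cos(14t)*u(t)} = 9s/(s^2+196)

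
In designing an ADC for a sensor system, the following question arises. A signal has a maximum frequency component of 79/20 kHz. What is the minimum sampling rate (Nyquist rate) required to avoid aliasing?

By the Nyquist-Shannon sampling theorem,
the minimum sampling rate (Nyquist rate) must be at least 2 * f_max.
Nyquist rate = 2 * 79/20 kHz = 79/10 kHz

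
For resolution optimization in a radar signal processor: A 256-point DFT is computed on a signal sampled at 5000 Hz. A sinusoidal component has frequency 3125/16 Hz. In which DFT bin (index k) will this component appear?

DFT frequency resolution = f_s/N = 5000/256 = 625/32 Hz
Bin index k = f_signal / resolution = 3125/16 / 625/32 = 10
The signal frequency 3125/16 Hz falls in DFT bin k = 10.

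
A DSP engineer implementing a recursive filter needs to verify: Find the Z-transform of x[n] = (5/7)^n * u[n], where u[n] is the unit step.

The Z-transform of a^n * u[n] is z/(z-a) for |z| > |a|.
Here a = 5/7, so X(z) = z/(z - (5/7)) = 7z/(7z - 5)
ROC: |z| > 5/7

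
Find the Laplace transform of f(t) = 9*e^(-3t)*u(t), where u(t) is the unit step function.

Standard Laplace transform pair:
e^(-at)*u(t) <-> 1/(s+a)
With a = 3: L{9*e^(-3t)*u(t)} = 9/(s+3), ROC: Re(s) > -3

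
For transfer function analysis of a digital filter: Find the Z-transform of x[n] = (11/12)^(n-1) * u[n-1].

Time-shifting property: if X(z) = Z{x[n]}, then Z{x[n-d]} = z^(-d) * X(z)
X(z) = z/(z - 11/12) for x[n] = (11/12)^n * u[n]
Z{x[n-1]} = z^(-1) * z/(z - 11/12) = 1/(z - 11/12)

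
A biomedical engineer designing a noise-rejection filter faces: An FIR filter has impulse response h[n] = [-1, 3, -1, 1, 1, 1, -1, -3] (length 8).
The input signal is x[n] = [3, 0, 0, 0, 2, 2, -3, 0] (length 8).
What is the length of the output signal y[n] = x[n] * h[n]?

For linear convolution, the output length is:
len(y) = len(x) + len(h) - 1 = 8 + 8 - 1 = 15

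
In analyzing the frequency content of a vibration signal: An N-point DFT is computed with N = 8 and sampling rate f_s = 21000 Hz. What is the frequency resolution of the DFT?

DFT frequency resolution = f_s / N
= 21000 / 8 = 2625 Hz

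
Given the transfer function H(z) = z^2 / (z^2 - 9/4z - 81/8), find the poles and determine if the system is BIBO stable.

Poles are roots of the denominator: z^2 - 9/4z - 81/8 = 0.
Quadratic formula: z = [-(-9/4) +/- sqrt((-9/4)^2 - 4*(-81/8))] / 2
Discriminant = 81/16 + 81/2 = 729/16; sqrt = 27/4.
z = (9/4 +/- 27/4) / 2 => z = 9/2 or z = -9/4.
|p1| = 9/4, |p2| = 9/2.
For BIBO stability, all poles must lie inside the unit circle (|p| < 1).
System is UNSTABLE since at least one |p| >= 1.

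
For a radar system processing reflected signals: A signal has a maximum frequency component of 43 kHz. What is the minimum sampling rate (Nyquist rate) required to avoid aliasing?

By the Nyquist-Shannon sampling theorem,
the minimum sampling rate (Nyquist rate) must be at least 2 * f_max.
Nyquist rate = 2 * 43 kHz = 86 kHz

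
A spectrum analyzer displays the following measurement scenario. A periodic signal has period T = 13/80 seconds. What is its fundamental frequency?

The fundamental frequency is the reciprocal of the period.
f = 1/T = 1/(13/80) = 80/13 Hz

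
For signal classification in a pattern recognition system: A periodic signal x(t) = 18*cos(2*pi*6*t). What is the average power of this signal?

Average power of A*cos(wt) is A^2/2.
P = 18^2 / 2 = 324/2 = 162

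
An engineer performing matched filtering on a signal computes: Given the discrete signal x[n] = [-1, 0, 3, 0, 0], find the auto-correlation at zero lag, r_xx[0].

The auto-correlation at zero lag r_xx[0] equals the signal energy.
r_xx[0] = sum of x[n]^2 = (-1)^2 + 0^2 + 3^2 + 0^2 + 0^2
= 1 + 0 + 9 + 0 + 0 = 10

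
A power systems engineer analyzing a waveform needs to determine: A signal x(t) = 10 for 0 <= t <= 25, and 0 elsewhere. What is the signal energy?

Energy = integral of |x(t)|^2 dt over the signal duration
= 10^2 * 25 = 100 * 25 = 2500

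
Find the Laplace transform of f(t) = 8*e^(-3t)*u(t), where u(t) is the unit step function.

Standard Laplace transform pair:
e^(-at)*u(t) <-> 1/(s+a)
With a = 3: L{8*e^(-3t)*u(t)} = 8/(s+3), ROC: Re(s) > -3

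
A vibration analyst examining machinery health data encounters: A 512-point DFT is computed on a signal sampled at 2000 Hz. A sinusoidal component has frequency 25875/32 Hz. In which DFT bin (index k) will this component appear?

DFT frequency resolution = f_s/N = 2000/512 = 125/32 Hz
Bin index k = f_signal / resolution = 25875/32 / 125/32 = 207
The signal frequency 25875/32 Hz falls in DFT bin k = 207.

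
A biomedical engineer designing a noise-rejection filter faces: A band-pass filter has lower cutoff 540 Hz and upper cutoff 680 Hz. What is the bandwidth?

Bandwidth = f_high - f_low
= 680 Hz - 540 Hz = 140 Hz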